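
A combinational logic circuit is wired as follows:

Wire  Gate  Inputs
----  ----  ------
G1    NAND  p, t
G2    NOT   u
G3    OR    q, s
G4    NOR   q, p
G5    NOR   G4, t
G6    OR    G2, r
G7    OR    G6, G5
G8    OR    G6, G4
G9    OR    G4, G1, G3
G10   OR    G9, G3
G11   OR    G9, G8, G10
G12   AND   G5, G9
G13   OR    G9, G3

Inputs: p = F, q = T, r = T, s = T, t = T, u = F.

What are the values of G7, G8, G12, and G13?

G1 = p NAND t = F NAND T = T
G2 = NOT u = NOT F = T
G3 = q OR s = T OR T = T
G4 = q NOR p = T NOR F = F
G5 = G4 NOR t = F NOR T = F
G6 = G2 OR r = T OR T = T
G7 = G6 OR G5 = T OR F = T
G8 = G6 OR G4 = T OR F = T
G9 = G4 OR G1 OR G3 = F OR T OR T = T
G12 = G5 AND G9 = F AND T = F
G13 = G9 OR G3 = T OR T = T

G7 = T; G8 = T; G12 = F; G13 = T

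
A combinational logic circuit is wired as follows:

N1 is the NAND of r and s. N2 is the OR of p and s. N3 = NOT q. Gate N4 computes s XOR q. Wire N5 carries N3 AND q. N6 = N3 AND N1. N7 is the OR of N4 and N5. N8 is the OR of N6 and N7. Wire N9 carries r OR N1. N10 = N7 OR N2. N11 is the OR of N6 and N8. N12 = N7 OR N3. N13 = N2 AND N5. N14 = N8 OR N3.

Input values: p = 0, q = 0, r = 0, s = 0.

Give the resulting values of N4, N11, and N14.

N4 = 0; N11 = 1; N14 = 1

N1 = r NAND s = 0 NAND 0 = 1
N3 = NOT q = NOT 0 = 1
N4 = s XOR q = 0 XOR 0 = 0
N5 = N3 AND q = 1 AND 0 = 0
N6 = N3 AND N1 = 1 AND 1 = 1
N7 = N4 OR N5 = 0 OR 0 = 0
N8 = N6 OR N7 = 1 OR 0 = 1
N11 = N6 OR N8 = 1 OR 1 = 1
N14 = N8 OR N3 = 1 OR 1 = 1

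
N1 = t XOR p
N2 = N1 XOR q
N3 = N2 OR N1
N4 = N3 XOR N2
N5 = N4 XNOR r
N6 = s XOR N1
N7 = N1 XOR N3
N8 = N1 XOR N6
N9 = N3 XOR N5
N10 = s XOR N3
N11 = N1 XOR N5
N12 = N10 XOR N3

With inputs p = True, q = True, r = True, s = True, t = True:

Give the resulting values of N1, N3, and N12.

N1 = False, N3 = True, N12 = True

N1 = t XOR p = True XOR True = False
N2 = N1 XOR q = False XOR True = True
N3 = N2 OR N1 = True OR False = True
N10 = s XOR N3 = True XOR True = False
N12 = N10 XOR N3 = False XOR True = True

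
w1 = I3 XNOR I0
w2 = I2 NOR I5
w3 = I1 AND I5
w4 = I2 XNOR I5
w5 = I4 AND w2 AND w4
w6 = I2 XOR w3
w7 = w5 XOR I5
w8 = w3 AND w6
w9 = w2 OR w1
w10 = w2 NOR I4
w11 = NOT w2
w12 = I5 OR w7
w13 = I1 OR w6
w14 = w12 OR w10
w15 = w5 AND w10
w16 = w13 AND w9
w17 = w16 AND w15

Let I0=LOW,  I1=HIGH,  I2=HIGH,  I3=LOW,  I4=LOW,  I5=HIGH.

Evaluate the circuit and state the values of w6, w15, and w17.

w1 = I3 XNOR I0 = LOW XNOR LOW = HIGH
w2 = I2 NOR I5 = HIGH NOR HIGH = LOW
w3 = I1 AND I5 = HIGH AND HIGH = HIGH
w4 = I2 XNOR I5 = HIGH XNOR HIGH = HIGH
w5 = I4 AND w2 AND w4 = LOW AND LOW AND HIGH = LOW
w6 = I2 XOR w3 = HIGH XOR HIGH = LOW
w9 = w2 OR w1 = LOW OR HIGH = HIGH
w10 = w2 NOR I4 = LOW NOR LOW = HIGH
w13 = I1 OR w6 = HIGH OR LOW = HIGH
w15 = w5 AND w10 = LOW AND HIGH = LOW
w16 = w13 AND w9 = HIGH AND HIGH = HIGH
w17 = w16 AND w15 = HIGH AND LOW = LOW

w6 = LOW, w15 = LOW, w17 = LOW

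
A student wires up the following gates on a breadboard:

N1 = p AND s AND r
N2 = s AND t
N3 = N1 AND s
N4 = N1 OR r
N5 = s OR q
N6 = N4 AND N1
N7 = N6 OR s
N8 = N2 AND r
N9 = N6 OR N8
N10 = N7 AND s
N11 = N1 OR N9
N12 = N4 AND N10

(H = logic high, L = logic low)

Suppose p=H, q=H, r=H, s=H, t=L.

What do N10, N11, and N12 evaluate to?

N1 = p AND s AND r = H AND H AND H = H
N2 = s AND t = H AND L = L
N4 = N1 OR r = H OR H = H
N6 = N4 AND N1 = H AND H = H
N7 = N6 OR s = H OR H = H
N8 = N2 AND r = L AND H = L
N9 = N6 OR N8 = H OR L = H
N10 = N7 AND s = H AND H = H
N11 = N1 OR N9 = H OR H = H
N12 = N4 AND N10 = H AND H = H

N10 = H  N11 = H  N12 = H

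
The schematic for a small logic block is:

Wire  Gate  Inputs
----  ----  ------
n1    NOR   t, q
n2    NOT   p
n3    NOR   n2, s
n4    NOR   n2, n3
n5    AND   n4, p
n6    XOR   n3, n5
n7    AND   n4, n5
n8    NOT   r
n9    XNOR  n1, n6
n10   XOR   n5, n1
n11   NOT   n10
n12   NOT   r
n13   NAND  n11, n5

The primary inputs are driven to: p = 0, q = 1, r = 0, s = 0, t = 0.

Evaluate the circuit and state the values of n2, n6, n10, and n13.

n1 = t NOR q = 0 NOR 1 = 0
n2 = NOT p = NOT 0 = 1
n3 = n2 NOR s = 1 NOR 0 = 0
n4 = n2 NOR n3 = 1 NOR 0 = 0
n5 = n4 AND p = 0 AND 0 = 0
n6 = n3 XOR n5 = 0 XOR 0 = 0
n10 = n5 XOR n1 = 0 XOR 0 = 0
n11 = NOT n10 = NOT 0 = 1
n13 = n11 NAND n5 = 1 NAND 0 = 1

n2 = 1, n6 = 0, n10 = 0, n13 = 1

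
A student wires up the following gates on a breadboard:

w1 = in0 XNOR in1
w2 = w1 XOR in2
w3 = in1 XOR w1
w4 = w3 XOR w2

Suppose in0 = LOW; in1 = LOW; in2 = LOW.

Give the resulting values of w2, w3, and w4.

w1 = in0 XNOR in1 = LOW XNOR LOW = HIGH
w2 = w1 XOR in2 = HIGH XOR LOW = HIGH
w3 = in1 XOR w1 = LOW XOR HIGH = HIGH
w4 = w3 XOR w2 = HIGH XOR HIGH = LOW

w2 = HIGH; w3 = HIGH; w4 = LOW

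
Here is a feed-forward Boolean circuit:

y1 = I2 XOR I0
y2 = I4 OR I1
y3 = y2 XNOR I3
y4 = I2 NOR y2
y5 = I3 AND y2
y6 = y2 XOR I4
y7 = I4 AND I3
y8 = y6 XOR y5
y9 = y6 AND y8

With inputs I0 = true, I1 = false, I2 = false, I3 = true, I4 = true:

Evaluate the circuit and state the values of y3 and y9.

y3 = true; y9 = false

y2 = I4 OR I1 = true OR false = true
y3 = y2 XNOR I3 = true XNOR true = true
y5 = I3 AND y2 = true AND true = true
y6 = y2 XOR I4 = true XOR true = false
y8 = y6 XOR y5 = false XOR true = true
y9 = y6 AND y8 = false AND true = false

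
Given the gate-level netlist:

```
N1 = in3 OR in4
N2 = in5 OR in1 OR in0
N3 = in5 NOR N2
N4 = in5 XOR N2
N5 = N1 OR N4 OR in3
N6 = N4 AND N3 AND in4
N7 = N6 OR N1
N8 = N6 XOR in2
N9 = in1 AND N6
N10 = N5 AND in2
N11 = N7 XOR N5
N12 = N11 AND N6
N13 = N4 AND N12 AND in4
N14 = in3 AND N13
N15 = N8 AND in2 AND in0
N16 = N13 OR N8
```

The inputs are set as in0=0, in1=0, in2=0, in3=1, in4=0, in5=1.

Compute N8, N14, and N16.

N8 = 0; N14 = 0; N16 = 0

N1 = in3 OR in4 = 1 OR 0 = 1
N2 = in5 OR in1 OR in0 = 1 OR 0 OR 0 = 1
N3 = in5 NOR N2 = 1 NOR 1 = 0
N4 = in5 XOR N2 = 1 XOR 1 = 0
N5 = N1 OR N4 OR in3 = 1 OR 0 OR 1 = 1
N6 = N4 AND N3 AND in4 = 0 AND 0 AND 0 = 0
N7 = N6 OR N1 = 0 OR 1 = 1
N8 = N6 XOR in2 = 0 XOR 0 = 0
N11 = N7 XOR N5 = 1 XOR 1 = 0
N12 = N11 AND N6 = 0 AND 0 = 0
N13 = N4 AND N12 AND in4 = 0 AND 0 AND 0 = 0
N14 = in3 AND N13 = 1 AND 0 = 0
N16 = N13 OR N8 = 0 OR 0 = 0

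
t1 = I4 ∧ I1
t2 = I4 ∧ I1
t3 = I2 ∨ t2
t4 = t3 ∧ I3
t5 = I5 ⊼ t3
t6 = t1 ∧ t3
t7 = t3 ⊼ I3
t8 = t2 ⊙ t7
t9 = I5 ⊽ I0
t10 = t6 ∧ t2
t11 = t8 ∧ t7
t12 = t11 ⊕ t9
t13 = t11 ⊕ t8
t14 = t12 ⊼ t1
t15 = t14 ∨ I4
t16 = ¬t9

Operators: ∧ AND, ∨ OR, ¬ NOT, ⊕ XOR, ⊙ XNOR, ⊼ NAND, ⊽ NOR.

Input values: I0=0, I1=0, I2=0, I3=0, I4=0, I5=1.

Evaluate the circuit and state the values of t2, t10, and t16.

t2 = 0; t10 = 0; t16 = 1

t1 = I4 AND I1 = 0 AND 0 = 0
t2 = I4 AND I1 = 0 AND 0 = 0
t3 = I2 OR t2 = 0 OR 0 = 0
t6 = t1 AND t3 = 0 AND 0 = 0
t9 = I5 NOR I0 = 1 NOR 0 = 0
t10 = t6 AND t2 = 0 AND 0 = 0
t16 = NOT t9 = NOT 0 = 1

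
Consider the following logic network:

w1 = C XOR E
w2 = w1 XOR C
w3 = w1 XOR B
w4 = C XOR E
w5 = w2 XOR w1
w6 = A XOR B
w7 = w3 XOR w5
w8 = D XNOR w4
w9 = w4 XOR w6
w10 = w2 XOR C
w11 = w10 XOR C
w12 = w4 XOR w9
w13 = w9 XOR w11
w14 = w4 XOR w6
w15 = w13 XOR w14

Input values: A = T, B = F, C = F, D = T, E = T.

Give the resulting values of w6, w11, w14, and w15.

w6 = T, w11 = T, w14 = F, w15 = T

w1 = C XOR E = F XOR T = T
w2 = w1 XOR C = T XOR F = T
w4 = C XOR E = F XOR T = T
w6 = A XOR B = T XOR F = T
w9 = w4 XOR w6 = T XOR T = F
w10 = w2 XOR C = T XOR F = T
w11 = w10 XOR C = T XOR F = T
w13 = w9 XOR w11 = F XOR T = T
w14 = w4 XOR w6 = T XOR T = F
w15 = w13 XOR w14 = T XOR F = T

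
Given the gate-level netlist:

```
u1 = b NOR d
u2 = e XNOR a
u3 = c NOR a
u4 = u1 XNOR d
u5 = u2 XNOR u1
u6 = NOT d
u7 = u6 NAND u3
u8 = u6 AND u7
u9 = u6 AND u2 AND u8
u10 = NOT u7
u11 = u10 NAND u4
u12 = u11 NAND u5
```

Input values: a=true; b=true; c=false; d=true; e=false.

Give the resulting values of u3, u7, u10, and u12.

u3 = false, u7 = true, u10 = false, u12 = false

u1 = b NOR d = true NOR true = false
u2 = e XNOR a = false XNOR true = false
u3 = c NOR a = false NOR true = false
u4 = u1 XNOR d = false XNOR true = false
u5 = u2 XNOR u1 = false XNOR false = true
u6 = NOT d = NOT true = false
u7 = u6 NAND u3 = false NAND false = true
u10 = NOT u7 = NOT true = false
u11 = u10 NAND u4 = false NAND false = true
u12 = u11 NAND u5 = true NAND true = false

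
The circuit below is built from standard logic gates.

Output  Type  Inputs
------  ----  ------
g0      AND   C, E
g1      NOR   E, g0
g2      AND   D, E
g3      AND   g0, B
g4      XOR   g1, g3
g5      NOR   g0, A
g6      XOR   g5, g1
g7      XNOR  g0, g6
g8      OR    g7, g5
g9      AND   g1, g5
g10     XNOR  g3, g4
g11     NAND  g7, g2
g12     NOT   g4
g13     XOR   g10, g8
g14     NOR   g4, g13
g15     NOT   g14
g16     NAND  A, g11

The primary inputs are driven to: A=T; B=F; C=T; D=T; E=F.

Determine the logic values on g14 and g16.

g0 = C AND E = T AND F = F
g1 = E NOR g0 = F NOR F = T
g2 = D AND E = T AND F = F
g3 = g0 AND B = F AND F = F
g4 = g1 XOR g3 = T XOR F = T
g5 = g0 NOR A = F NOR T = F
g6 = g5 XOR g1 = F XOR T = T
g7 = g0 XNOR g6 = F XNOR T = F
g8 = g7 OR g5 = F OR F = F
g10 = g3 XNOR g4 = F XNOR T = F
g11 = g7 NAND g2 = F NAND F = T
g13 = g10 XOR g8 = F XOR F = F
g14 = g4 NOR g13 = T NOR F = F
g16 = A NAND g11 = T NAND T = F

g14 = F; g16 = F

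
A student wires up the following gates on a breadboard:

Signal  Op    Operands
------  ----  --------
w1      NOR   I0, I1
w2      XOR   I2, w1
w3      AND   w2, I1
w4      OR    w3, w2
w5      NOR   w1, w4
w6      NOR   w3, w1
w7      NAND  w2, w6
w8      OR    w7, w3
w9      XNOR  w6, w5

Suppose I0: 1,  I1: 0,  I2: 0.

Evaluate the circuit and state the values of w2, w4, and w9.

w1 = I0 NOR I1 = 1 NOR 0 = 0
w2 = I2 XOR w1 = 0 XOR 0 = 0
w3 = w2 AND I1 = 0 AND 0 = 0
w4 = w3 OR w2 = 0 OR 0 = 0
w5 = w1 NOR w4 = 0 NOR 0 = 1
w6 = w3 NOR w1 = 0 NOR 0 = 1
w9 = w6 XNOR w5 = 1 XNOR 1 = 1

w2 = 0; w4 = 0; w9 = 1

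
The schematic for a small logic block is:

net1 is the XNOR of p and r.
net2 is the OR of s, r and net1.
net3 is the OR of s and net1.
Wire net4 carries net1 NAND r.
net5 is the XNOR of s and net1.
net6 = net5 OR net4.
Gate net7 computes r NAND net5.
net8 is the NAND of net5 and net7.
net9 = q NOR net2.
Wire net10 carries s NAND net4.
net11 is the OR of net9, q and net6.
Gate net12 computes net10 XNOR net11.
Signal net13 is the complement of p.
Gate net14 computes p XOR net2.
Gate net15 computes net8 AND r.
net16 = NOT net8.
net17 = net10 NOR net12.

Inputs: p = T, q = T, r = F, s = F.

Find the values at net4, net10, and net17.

net1 = p XNOR r = T XNOR F = F
net2 = s OR r OR net1 = F OR F OR F = F
net4 = net1 NAND r = F NAND F = T
net5 = s XNOR net1 = F XNOR F = T
net6 = net5 OR net4 = T OR T = T
net9 = q NOR net2 = T NOR F = F
net10 = s NAND net4 = F NAND T = T
net11 = net9 OR q OR net6 = F OR T OR T = T
net12 = net10 XNOR net11 = T XNOR T = T
net17 = net10 NOR net12 = T NOR T = F

net4 = T  net10 = T  net17 = F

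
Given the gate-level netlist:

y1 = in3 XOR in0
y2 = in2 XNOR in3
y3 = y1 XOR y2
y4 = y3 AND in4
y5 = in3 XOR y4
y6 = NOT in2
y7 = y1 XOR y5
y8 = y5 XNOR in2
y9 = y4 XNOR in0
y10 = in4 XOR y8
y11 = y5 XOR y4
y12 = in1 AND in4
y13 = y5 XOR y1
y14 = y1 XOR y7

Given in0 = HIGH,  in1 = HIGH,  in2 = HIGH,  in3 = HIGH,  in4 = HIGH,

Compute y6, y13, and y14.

y6 = LOW, y13 = LOW, y14 = LOW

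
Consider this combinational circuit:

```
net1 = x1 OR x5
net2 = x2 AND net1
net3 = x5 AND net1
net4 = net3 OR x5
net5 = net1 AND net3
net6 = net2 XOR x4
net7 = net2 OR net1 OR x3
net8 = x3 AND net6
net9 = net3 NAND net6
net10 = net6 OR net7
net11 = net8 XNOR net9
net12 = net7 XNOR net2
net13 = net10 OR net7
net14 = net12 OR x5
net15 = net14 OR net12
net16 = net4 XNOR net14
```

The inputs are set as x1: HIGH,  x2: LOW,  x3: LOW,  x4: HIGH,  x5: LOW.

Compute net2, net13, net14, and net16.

net1 = x1 OR x5 = HIGH OR LOW = HIGH
net2 = x2 AND net1 = LOW AND HIGH = LOW
net3 = x5 AND net1 = LOW AND HIGH = LOW
net4 = net3 OR x5 = LOW OR LOW = LOW
net6 = net2 XOR x4 = LOW XOR HIGH = HIGH
net7 = net2 OR net1 OR x3 = LOW OR HIGH OR LOW = HIGH
net10 = net6 OR net7 = HIGH OR HIGH = HIGH
net12 = net7 XNOR net2 = HIGH XNOR LOW = LOW
net13 = net10 OR net7 = HIGH OR HIGH = HIGH
net14 = net12 OR x5 = LOW OR LOW = LOW
net16 = net4 XNOR net14 = LOW XNOR LOW = HIGH

net2 = LOW; net13 = HIGH; net14 = LOW; net16 = HIGH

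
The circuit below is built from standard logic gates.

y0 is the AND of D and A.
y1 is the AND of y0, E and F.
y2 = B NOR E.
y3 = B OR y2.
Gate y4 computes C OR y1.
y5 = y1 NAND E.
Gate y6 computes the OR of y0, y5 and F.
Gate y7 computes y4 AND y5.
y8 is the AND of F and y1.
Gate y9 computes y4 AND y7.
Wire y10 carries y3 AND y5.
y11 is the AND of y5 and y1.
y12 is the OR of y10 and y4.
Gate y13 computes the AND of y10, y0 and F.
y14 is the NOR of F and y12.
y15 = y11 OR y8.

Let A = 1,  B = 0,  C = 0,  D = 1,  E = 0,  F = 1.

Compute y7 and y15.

y0 = D AND A = 1 AND 1 = 1
y1 = y0 AND E AND F = 1 AND 0 AND 1 = 0
y4 = C OR y1 = 0 OR 0 = 0
y5 = y1 NAND E = 0 NAND 0 = 1
y7 = y4 AND y5 = 0 AND 1 = 0
y8 = F AND y1 = 1 AND 0 = 0
y11 = y5 AND y1 = 1 AND 0 = 0
y15 = y11 OR y8 = 0 OR 0 = 0

y7 = 0; y15 = 0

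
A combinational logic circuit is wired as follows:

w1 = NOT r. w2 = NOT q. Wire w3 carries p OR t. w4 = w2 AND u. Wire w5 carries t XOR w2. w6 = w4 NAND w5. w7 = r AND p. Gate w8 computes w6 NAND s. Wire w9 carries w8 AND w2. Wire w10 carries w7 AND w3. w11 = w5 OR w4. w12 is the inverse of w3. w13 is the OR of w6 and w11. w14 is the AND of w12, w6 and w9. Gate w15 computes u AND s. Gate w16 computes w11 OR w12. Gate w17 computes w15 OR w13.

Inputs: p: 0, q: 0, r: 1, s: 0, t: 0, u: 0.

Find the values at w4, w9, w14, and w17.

w2 = NOT q = NOT 0 = 1
w3 = p OR t = 0 OR 0 = 0
w4 = w2 AND u = 1 AND 0 = 0
w5 = t XOR w2 = 0 XOR 1 = 1
w6 = w4 NAND w5 = 0 NAND 1 = 1
w8 = w6 NAND s = 1 NAND 0 = 1
w9 = w8 AND w2 = 1 AND 1 = 1
w11 = w5 OR w4 = 1 OR 0 = 1
w12 = NOT w3 = NOT 0 = 1
w13 = w6 OR w11 = 1 OR 1 = 1
w14 = w12 AND w6 AND w9 = 1 AND 1 AND 1 = 1
w15 = u AND s = 0 AND 0 = 0
w17 = w15 OR w13 = 0 OR 1 = 1

w4 = 0; w9 = 1; w14 = 1; w17 = 1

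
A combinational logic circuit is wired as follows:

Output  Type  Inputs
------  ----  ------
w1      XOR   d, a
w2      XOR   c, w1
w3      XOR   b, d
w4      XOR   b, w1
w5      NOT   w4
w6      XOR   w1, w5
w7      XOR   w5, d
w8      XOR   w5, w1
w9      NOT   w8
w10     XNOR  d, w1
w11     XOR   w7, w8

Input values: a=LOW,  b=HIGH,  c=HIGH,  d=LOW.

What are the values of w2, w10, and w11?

w1 = d XOR a = LOW XOR LOW = LOW
w2 = c XOR w1 = HIGH XOR LOW = HIGH
w4 = b XOR w1 = HIGH XOR LOW = HIGH
w5 = NOT w4 = NOT HIGH = LOW
w7 = w5 XOR d = LOW XOR LOW = LOW
w8 = w5 XOR w1 = LOW XOR LOW = LOW
w10 = d XNOR w1 = LOW XNOR LOW = HIGH
w11 = w7 XOR w8 = LOW XOR LOW = LOW

w2 = HIGH, w10 = HIGH, w11 = LOW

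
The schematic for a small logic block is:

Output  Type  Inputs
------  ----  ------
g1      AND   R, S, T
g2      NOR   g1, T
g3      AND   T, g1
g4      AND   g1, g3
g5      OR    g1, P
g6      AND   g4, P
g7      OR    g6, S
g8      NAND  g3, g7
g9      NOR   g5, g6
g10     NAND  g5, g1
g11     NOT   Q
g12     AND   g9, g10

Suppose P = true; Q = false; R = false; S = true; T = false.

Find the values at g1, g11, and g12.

g1 = false; g11 = true; g12 = false

g1 = R AND S AND T = false AND true AND false = false
g3 = T AND g1 = false AND false = false
g4 = g1 AND g3 = false AND false = false
g5 = g1 OR P = false OR true = true
g6 = g4 AND P = false AND true = false
g9 = g5 NOR g6 = true NOR false = false
g10 = g5 NAND g1 = true NAND false = true
g11 = NOT Q = NOT false = true
g12 = g9 AND g10 = false AND true = false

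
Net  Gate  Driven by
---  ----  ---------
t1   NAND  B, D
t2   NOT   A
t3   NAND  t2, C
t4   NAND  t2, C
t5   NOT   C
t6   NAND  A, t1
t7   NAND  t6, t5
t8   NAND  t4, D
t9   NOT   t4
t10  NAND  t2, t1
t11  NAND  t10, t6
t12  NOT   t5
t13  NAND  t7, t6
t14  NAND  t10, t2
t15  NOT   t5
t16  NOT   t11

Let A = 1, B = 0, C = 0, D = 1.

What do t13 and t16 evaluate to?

t13 = 1  t16 = 0

t1 = B NAND D = 0 NAND 1 = 1
t2 = NOT A = NOT 1 = 0
t5 = NOT C = NOT 0 = 1
t6 = A NAND t1 = 1 NAND 1 = 0
t7 = t6 NAND t5 = 0 NAND 1 = 1
t10 = t2 NAND t1 = 0 NAND 1 = 1
t11 = t10 NAND t6 = 1 NAND 0 = 1
t13 = t7 NAND t6 = 1 NAND 0 = 1
t16 = NOT t11 = NOT 1 = 0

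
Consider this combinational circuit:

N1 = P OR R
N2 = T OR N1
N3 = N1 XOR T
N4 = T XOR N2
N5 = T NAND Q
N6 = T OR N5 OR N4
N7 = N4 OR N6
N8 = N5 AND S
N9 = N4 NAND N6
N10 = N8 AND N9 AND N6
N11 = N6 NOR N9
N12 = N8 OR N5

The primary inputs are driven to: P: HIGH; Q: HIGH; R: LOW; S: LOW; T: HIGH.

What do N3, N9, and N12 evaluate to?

N1 = P OR R = HIGH OR LOW = HIGH
N2 = T OR N1 = HIGH OR HIGH = HIGH
N3 = N1 XOR T = HIGH XOR HIGH = LOW
N4 = T XOR N2 = HIGH XOR HIGH = LOW
N5 = T NAND Q = HIGH NAND HIGH = LOW
N6 = T OR N5 OR N4 = HIGH OR LOW OR LOW = HIGH
N8 = N5 AND S = LOW AND LOW = LOW
N9 = N4 NAND N6 = LOW NAND HIGH = HIGH
N12 = N8 OR N5 = LOW OR LOW = LOW

N3 = LOW, N9 = HIGH, N12 = LOW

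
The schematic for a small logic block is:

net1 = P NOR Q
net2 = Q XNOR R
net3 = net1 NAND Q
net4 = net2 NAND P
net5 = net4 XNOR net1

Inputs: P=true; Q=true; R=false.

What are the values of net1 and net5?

net1 = P NOR Q = true NOR true = false
net2 = Q XNOR R = true XNOR false = false
net4 = net2 NAND P = false NAND true = true
net5 = net4 XNOR net1 = true XNOR false = false

net1 = false, net5 = false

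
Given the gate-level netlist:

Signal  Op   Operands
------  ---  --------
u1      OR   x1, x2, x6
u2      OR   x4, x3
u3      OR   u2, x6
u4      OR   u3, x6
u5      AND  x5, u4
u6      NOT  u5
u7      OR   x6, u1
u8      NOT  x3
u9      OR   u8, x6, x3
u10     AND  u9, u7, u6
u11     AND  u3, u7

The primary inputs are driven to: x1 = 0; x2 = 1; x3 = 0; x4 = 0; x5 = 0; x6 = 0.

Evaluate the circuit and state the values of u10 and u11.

u10 = 1, u11 = 0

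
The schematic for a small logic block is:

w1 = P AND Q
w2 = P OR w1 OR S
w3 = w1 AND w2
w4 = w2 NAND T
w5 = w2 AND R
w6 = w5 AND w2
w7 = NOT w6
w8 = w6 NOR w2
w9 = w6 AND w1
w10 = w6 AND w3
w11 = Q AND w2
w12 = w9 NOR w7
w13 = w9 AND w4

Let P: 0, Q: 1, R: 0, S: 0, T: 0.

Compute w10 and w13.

w1 = P AND Q = 0 AND 1 = 0
w2 = P OR w1 OR S = 0 OR 0 OR 0 = 0
w3 = w1 AND w2 = 0 AND 0 = 0
w4 = w2 NAND T = 0 NAND 0 = 1
w5 = w2 AND R = 0 AND 0 = 0
w6 = w5 AND w2 = 0 AND 0 = 0
w9 = w6 AND w1 = 0 AND 0 = 0
w10 = w6 AND w3 = 0 AND 0 = 0
w13 = w9 AND w4 = 0 AND 1 = 0

w10 = 0  w13 = 0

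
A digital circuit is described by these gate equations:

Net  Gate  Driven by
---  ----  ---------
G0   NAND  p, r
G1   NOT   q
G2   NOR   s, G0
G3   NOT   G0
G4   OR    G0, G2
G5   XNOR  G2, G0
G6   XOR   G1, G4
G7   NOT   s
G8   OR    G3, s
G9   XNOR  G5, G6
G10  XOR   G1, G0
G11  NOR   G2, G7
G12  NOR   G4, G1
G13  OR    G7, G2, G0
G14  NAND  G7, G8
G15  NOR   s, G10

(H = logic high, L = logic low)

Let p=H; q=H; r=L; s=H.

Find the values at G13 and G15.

G0 = p NAND r = H NAND L = H
G1 = NOT q = NOT H = L
G2 = s NOR G0 = H NOR H = L
G7 = NOT s = NOT H = L
G10 = G1 XOR G0 = L XOR H = H
G13 = G7 OR G2 OR G0 = L OR L OR H = H
G15 = s NOR G10 = H NOR H = L

G13 = H, G15 = L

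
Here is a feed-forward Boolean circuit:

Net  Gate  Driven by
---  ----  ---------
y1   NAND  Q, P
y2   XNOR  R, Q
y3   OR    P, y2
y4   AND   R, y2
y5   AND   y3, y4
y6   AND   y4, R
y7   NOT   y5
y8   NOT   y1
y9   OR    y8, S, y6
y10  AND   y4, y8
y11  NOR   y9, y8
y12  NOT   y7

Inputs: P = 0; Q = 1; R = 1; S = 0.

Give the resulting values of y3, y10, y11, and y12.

y1 = Q NAND P = 1 NAND 0 = 1
y2 = R XNOR Q = 1 XNOR 1 = 1
y3 = P OR y2 = 0 OR 1 = 1
y4 = R AND y2 = 1 AND 1 = 1
y5 = y3 AND y4 = 1 AND 1 = 1
y6 = y4 AND R = 1 AND 1 = 1
y7 = NOT y5 = NOT 1 = 0
y8 = NOT y1 = NOT 1 = 0
y9 = y8 OR S OR y6 = 0 OR 0 OR 1 = 1
y10 = y4 AND y8 = 1 AND 0 = 0
y11 = y9 NOR y8 = 1 NOR 0 = 0
y12 = NOT y7 = NOT 0 = 1

y3 = 1; y10 = 0; y11 = 0; y12 = 1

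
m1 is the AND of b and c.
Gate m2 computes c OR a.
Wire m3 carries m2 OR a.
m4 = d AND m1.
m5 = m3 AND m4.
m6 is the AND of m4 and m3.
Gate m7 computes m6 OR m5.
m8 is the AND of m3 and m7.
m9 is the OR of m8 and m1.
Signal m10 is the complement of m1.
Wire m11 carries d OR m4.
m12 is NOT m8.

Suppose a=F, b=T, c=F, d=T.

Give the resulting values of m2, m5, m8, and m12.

m2 = F; m5 = F; m8 = F; m12 = T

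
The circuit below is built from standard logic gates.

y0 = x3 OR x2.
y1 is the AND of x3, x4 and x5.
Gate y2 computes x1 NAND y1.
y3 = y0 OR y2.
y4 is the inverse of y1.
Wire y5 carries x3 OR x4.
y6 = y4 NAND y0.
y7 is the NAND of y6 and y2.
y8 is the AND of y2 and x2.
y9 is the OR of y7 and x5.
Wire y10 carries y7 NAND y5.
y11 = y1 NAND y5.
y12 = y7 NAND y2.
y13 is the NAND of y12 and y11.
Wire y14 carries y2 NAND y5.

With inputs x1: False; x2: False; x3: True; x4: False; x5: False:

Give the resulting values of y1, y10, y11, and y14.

y1 = False, y10 = False, y11 = True, y14 = False

y0 = x3 OR x2 = True OR False = True
y1 = x3 AND x4 AND x5 = True AND False AND False = False
y2 = x1 NAND y1 = False NAND False = True
y4 = NOT y1 = NOT False = True
y5 = x3 OR x4 = True OR False = True
y6 = y4 NAND y0 = True NAND True = False
y7 = y6 NAND y2 = False NAND True = True
y10 = y7 NAND y5 = True NAND True = False
y11 = y1 NAND y5 = False NAND True = True
y14 = y2 NAND y5 = True NAND True = False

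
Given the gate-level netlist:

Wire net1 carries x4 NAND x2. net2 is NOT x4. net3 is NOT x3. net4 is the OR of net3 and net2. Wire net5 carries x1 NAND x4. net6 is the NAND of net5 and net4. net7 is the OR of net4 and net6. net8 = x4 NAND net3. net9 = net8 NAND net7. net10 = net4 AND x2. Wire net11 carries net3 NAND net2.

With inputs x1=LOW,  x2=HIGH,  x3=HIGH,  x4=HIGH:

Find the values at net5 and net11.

net2 = NOT x4 = NOT HIGH = LOW
net3 = NOT x3 = NOT HIGH = LOW
net5 = x1 NAND x4 = LOW NAND HIGH = HIGH
net11 = net3 NAND net2 = LOW NAND LOW = HIGH

net5 = HIGH; net11 = HIGH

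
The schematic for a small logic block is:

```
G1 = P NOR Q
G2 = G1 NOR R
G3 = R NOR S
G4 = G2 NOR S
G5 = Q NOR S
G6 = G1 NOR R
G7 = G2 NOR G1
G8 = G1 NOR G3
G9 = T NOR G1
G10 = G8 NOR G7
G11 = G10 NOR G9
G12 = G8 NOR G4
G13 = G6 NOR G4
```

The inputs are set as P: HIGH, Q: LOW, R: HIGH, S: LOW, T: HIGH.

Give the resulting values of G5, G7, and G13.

G5 = HIGH; G7 = HIGH; G13 = LOW

G1 = P NOR Q = HIGH NOR LOW = LOW
G2 = G1 NOR R = LOW NOR HIGH = LOW
G4 = G2 NOR S = LOW NOR LOW = HIGH
G5 = Q NOR S = LOW NOR LOW = HIGH
G6 = G1 NOR R = LOW NOR HIGH = LOW
G7 = G2 NOR G1 = LOW NOR LOW = HIGH
G13 = G6 NOR G4 = LOW NOR HIGH = LOW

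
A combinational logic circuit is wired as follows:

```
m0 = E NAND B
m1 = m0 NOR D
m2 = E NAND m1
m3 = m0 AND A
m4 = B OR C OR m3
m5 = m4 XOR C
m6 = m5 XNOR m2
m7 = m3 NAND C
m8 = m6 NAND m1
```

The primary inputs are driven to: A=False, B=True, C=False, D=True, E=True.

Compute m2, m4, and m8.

m2 = True, m4 = True, m8 = True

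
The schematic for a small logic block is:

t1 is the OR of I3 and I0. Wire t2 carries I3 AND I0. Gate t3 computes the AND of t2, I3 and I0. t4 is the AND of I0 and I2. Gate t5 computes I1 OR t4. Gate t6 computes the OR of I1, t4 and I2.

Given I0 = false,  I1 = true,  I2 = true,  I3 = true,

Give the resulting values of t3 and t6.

t3 = false; t6 = true

t2 = I3 AND I0 = true AND false = false
t3 = t2 AND I3 AND I0 = false AND true AND false = false
t4 = I0 AND I2 = false AND true = false
t6 = I1 OR t4 OR I2 = true OR false OR true = true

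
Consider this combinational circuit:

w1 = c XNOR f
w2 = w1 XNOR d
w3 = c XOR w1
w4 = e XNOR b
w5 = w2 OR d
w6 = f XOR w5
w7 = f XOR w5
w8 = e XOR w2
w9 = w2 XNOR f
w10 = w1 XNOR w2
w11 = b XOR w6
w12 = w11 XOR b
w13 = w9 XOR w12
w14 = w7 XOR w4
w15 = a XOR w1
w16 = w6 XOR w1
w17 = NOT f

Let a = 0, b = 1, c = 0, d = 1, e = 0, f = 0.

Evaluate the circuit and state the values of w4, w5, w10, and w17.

w4 = 0, w5 = 1, w10 = 1, w17 = 1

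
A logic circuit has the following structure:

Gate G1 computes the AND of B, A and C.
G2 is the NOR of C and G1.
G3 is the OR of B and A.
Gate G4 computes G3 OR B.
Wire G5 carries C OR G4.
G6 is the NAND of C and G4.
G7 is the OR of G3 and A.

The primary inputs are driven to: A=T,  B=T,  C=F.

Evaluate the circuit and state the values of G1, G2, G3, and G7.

G1 = B AND A AND C = T AND T AND F = F
G2 = C NOR G1 = F NOR F = T
G3 = B OR A = T OR T = T
G7 = G3 OR A = T OR T = T

G1 = F, G2 = T, G3 = T, G7 = T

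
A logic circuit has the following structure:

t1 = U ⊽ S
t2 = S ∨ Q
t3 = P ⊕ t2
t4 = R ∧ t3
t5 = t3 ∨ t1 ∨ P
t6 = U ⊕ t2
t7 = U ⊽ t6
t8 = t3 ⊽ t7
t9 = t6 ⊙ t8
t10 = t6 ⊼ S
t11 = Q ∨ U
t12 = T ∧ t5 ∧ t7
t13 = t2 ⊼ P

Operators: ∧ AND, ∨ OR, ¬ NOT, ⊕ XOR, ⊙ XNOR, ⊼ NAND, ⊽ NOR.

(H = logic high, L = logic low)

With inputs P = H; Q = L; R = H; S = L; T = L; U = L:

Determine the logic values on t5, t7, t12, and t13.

t1 = U NOR S = L NOR L = H
t2 = S OR Q = L OR L = L
t3 = P XOR t2 = H XOR L = H
t5 = t3 OR t1 OR P = H OR H OR H = H
t6 = U XOR t2 = L XOR L = L
t7 = U NOR t6 = L NOR L = H
t12 = T AND t5 AND t7 = L AND H AND H = L
t13 = t2 NAND P = L NAND H = H

t5 = H, t7 = H, t12 = L, t13 = H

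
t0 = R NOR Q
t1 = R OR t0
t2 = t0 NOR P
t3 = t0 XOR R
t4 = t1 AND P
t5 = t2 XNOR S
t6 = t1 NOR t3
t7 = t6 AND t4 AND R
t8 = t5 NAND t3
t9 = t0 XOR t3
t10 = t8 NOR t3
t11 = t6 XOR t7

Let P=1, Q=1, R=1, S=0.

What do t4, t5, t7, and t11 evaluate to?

t0 = R NOR Q = 1 NOR 1 = 0
t1 = R OR t0 = 1 OR 0 = 1
t2 = t0 NOR P = 0 NOR 1 = 0
t3 = t0 XOR R = 0 XOR 1 = 1
t4 = t1 AND P = 1 AND 1 = 1
t5 = t2 XNOR S = 0 XNOR 0 = 1
t6 = t1 NOR t3 = 1 NOR 1 = 0
t7 = t6 AND t4 AND R = 0 AND 1 AND 1 = 0
t11 = t6 XOR t7 = 0 XOR 0 = 0

t4 = 1; t5 = 1; t7 = 0; t11 = 0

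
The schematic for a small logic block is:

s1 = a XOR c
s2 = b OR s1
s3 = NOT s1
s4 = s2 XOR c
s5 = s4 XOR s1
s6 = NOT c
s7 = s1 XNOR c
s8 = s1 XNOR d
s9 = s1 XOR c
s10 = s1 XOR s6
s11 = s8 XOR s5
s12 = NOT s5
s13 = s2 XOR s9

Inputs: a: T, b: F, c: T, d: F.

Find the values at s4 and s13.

s1 = a XOR c = T XOR T = F
s2 = b OR s1 = F OR F = F
s4 = s2 XOR c = F XOR T = T
s9 = s1 XOR c = F XOR T = T
s13 = s2 XOR s9 = F XOR T = T

s4 = T  s13 = T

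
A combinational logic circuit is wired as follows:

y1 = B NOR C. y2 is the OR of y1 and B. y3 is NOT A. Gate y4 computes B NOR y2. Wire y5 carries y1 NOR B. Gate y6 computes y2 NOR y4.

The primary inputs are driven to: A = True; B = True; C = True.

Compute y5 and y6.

y1 = B NOR C = True NOR True = False
y2 = y1 OR B = False OR True = True
y4 = B NOR y2 = True NOR True = False
y5 = y1 NOR B = False NOR True = False
y6 = y2 NOR y4 = True NOR False = False

y5 = False  y6 = False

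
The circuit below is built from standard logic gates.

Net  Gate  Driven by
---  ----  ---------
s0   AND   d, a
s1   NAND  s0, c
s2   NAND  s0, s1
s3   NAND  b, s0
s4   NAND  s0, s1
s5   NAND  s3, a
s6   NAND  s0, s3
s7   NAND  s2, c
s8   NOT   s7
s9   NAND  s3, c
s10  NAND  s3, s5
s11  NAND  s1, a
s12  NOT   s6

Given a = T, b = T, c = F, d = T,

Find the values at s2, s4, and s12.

s2 = F, s4 = F, s12 = F

s0 = d AND a = T AND T = T
s1 = s0 NAND c = T NAND F = T
s2 = s0 NAND s1 = T NAND T = F
s3 = b NAND s0 = T NAND T = F
s4 = s0 NAND s1 = T NAND T = F
s6 = s0 NAND s3 = T NAND F = T
s12 = NOT s6 = NOT T = F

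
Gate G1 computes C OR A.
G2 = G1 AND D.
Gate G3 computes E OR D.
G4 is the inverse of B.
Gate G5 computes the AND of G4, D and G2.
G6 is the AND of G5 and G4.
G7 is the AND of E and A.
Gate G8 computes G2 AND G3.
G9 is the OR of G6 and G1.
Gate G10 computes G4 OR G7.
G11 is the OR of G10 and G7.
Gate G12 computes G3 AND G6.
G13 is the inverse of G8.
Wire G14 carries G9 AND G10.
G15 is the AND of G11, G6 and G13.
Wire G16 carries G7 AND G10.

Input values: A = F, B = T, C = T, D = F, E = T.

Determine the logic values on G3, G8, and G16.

G1 = C OR A = T OR F = T
G2 = G1 AND D = T AND F = F
G3 = E OR D = T OR F = T
G4 = NOT B = NOT T = F
G7 = E AND A = T AND F = F
G8 = G2 AND G3 = F AND T = F
G10 = G4 OR G7 = F OR F = F
G16 = G7 AND G10 = F AND F = F

G3 = T, G8 = F, G16 = F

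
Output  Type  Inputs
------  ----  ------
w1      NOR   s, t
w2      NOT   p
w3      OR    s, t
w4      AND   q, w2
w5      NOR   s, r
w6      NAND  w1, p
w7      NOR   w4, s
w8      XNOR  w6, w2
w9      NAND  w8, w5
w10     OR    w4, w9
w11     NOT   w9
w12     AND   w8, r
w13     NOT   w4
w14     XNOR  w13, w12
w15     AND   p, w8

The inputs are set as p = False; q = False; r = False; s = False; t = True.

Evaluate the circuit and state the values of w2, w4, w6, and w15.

w2 = True; w4 = False; w6 = True; w15 = False

w1 = s NOR t = False NOR True = False
w2 = NOT p = NOT False = True
w4 = q AND w2 = False AND True = False
w6 = w1 NAND p = False NAND False = True
w8 = w6 XNOR w2 = True XNOR True = True
w15 = p AND w8 = False AND True = False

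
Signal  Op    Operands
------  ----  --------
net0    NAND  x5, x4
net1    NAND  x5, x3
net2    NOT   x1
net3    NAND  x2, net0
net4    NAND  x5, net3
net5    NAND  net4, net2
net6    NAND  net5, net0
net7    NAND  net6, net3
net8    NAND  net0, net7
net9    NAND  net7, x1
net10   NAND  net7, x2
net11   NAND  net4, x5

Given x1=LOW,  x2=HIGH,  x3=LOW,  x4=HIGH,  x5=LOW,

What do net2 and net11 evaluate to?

net0 = x5 NAND x4 = LOW NAND HIGH = HIGH
net2 = NOT x1 = NOT LOW = HIGH
net3 = x2 NAND net0 = HIGH NAND HIGH = LOW
net4 = x5 NAND net3 = LOW NAND LOW = HIGH
net11 = net4 NAND x5 = HIGH NAND LOW = HIGH

net2 = HIGH, net11 = HIGH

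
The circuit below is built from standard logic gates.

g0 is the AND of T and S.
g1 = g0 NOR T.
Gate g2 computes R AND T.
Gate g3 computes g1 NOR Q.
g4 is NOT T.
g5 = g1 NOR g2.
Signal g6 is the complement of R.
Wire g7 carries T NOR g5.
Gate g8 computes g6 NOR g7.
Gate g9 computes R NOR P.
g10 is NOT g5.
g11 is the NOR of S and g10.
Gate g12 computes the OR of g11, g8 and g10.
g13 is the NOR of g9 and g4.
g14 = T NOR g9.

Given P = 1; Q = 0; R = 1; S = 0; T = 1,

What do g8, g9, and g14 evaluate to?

g8 = 1; g9 = 0; g14 = 0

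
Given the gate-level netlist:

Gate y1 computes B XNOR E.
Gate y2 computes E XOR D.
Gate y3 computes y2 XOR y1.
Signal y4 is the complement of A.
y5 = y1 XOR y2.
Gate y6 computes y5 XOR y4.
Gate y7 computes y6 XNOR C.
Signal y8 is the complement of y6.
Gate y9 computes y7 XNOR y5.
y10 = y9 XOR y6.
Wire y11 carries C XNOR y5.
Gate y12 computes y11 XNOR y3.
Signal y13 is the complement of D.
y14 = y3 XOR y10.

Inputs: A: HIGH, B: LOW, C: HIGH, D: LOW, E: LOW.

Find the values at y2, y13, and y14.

y2 = LOW, y13 = HIGH, y14 = HIGH

y1 = B XNOR E = LOW XNOR LOW = HIGH
y2 = E XOR D = LOW XOR LOW = LOW
y3 = y2 XOR y1 = LOW XOR HIGH = HIGH
y4 = NOT A = NOT HIGH = LOW
y5 = y1 XOR y2 = HIGH XOR LOW = HIGH
y6 = y5 XOR y4 = HIGH XOR LOW = HIGH
y7 = y6 XNOR C = HIGH XNOR HIGH = HIGH
y9 = y7 XNOR y5 = HIGH XNOR HIGH = HIGH
y10 = y9 XOR y6 = HIGH XOR HIGH = LOW
y13 = NOT D = NOT LOW = HIGH
y14 = y3 XOR y10 = HIGH XOR LOW = HIGH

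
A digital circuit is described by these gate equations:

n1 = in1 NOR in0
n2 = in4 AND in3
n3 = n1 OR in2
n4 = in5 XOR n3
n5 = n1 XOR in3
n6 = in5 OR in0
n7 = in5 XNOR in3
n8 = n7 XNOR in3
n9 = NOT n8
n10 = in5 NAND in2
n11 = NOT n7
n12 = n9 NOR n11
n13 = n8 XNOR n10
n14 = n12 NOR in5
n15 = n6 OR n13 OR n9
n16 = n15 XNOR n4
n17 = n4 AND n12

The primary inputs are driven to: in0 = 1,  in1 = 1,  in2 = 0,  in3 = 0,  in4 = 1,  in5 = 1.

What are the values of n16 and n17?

n1 = in1 NOR in0 = 1 NOR 1 = 0
n3 = n1 OR in2 = 0 OR 0 = 0
n4 = in5 XOR n3 = 1 XOR 0 = 1
n6 = in5 OR in0 = 1 OR 1 = 1
n7 = in5 XNOR in3 = 1 XNOR 0 = 0
n8 = n7 XNOR in3 = 0 XNOR 0 = 1
n9 = NOT n8 = NOT 1 = 0
n10 = in5 NAND in2 = 1 NAND 0 = 1
n11 = NOT n7 = NOT 0 = 1
n12 = n9 NOR n11 = 0 NOR 1 = 0
n13 = n8 XNOR n10 = 1 XNOR 1 = 1
n15 = n6 OR n13 OR n9 = 1 OR 1 OR 0 = 1
n16 = n15 XNOR n4 = 1 XNOR 1 = 1
n17 = n4 AND n12 = 1 AND 0 = 0

n16 = 1, n17 = 0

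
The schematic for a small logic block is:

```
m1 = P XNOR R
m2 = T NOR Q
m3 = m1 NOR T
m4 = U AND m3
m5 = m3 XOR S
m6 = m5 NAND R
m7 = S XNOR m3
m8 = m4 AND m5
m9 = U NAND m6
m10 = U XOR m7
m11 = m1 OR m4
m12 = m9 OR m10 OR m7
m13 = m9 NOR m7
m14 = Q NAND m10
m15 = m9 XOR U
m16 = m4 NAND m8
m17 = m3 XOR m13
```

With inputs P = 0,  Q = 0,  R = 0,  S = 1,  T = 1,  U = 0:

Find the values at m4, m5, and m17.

m4 = 0, m5 = 1, m17 = 0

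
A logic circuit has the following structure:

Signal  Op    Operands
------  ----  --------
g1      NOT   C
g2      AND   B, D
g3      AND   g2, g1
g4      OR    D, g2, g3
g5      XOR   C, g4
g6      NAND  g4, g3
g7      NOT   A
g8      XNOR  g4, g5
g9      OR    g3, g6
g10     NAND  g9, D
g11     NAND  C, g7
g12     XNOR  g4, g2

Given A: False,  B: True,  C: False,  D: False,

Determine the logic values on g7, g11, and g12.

g7 = True, g11 = True, g12 = True

g1 = NOT C = NOT False = True
g2 = B AND D = True AND False = False
g3 = g2 AND g1 = False AND True = False
g4 = D OR g2 OR g3 = False OR False OR False = False
g7 = NOT A = NOT False = True
g11 = C NAND g7 = False NAND True = True
g12 = g4 XNOR g2 = False XNOR False = True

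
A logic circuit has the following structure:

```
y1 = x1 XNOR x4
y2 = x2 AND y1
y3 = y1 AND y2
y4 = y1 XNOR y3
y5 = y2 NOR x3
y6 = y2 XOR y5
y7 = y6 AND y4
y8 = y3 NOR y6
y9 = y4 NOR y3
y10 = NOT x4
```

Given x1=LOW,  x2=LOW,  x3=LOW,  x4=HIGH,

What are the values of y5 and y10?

y1 = x1 XNOR x4 = LOW XNOR HIGH = LOW
y2 = x2 AND y1 = LOW AND LOW = LOW
y5 = y2 NOR x3 = LOW NOR LOW = HIGH
y10 = NOT x4 = NOT HIGH = LOW

y5 = HIGH, y10 = LOW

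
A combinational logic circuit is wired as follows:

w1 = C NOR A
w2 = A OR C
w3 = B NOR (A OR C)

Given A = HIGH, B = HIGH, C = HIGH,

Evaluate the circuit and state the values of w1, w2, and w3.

w1 = LOW; w2 = HIGH; w3 = LOW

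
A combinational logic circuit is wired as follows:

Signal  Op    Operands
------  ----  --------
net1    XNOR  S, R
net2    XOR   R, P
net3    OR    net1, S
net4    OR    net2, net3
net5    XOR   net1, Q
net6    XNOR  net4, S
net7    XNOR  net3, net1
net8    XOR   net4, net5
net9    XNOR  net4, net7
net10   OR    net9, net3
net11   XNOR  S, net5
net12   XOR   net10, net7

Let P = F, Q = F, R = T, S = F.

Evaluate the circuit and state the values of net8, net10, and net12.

net8 = T  net10 = T  net12 = F

net1 = S XNOR R = F XNOR T = F
net2 = R XOR P = T XOR F = T
net3 = net1 OR S = F OR F = F
net4 = net2 OR net3 = T OR F = T
net5 = net1 XOR Q = F XOR F = F
net7 = net3 XNOR net1 = F XNOR F = T
net8 = net4 XOR net5 = T XOR F = T
net9 = net4 XNOR net7 = T XNOR T = T
net10 = net9 OR net3 = T OR F = T
net12 = net10 XOR net7 = T XOR T = F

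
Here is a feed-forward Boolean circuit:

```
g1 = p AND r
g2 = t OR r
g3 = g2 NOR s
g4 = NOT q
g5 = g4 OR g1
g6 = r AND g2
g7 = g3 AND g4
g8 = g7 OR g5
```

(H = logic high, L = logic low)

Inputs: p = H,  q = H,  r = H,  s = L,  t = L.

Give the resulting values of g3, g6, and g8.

g3 = L  g6 = H  g8 = H

g1 = p AND r = H AND H = H
g2 = t OR r = L OR H = H
g3 = g2 NOR s = H NOR L = L
g4 = NOT q = NOT H = L
g5 = g4 OR g1 = L OR H = H
g6 = r AND g2 = H AND H = H
g7 = g3 AND g4 = L AND L = L
g8 = g7 OR g5 = L OR H = H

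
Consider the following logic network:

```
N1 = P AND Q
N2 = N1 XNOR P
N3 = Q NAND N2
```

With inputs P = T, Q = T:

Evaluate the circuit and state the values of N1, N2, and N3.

N1 = T, N2 = T, N3 = F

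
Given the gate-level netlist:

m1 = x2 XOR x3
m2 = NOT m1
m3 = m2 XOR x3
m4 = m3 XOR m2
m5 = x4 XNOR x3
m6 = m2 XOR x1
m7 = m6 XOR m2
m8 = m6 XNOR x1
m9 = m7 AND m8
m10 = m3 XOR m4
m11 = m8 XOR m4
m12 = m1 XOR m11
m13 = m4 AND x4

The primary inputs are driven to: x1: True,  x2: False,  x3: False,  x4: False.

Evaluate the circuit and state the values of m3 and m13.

m1 = x2 XOR x3 = False XOR False = False
m2 = NOT m1 = NOT False = True
m3 = m2 XOR x3 = True XOR False = True
m4 = m3 XOR m2 = True XOR True = False
m13 = m4 AND x4 = False AND False = False

m3 = True, m13 = False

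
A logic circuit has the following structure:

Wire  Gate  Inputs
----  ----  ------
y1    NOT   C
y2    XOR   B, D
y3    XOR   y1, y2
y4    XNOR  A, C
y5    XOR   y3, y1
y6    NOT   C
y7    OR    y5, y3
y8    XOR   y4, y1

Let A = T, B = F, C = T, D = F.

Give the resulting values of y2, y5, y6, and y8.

y1 = NOT C = NOT T = F
y2 = B XOR D = F XOR F = F
y3 = y1 XOR y2 = F XOR F = F
y4 = A XNOR C = T XNOR T = T
y5 = y3 XOR y1 = F XOR F = F
y6 = NOT C = NOT T = F
y8 = y4 XOR y1 = T XOR F = T

y2 = F, y5 = F, y6 = F, y8 = T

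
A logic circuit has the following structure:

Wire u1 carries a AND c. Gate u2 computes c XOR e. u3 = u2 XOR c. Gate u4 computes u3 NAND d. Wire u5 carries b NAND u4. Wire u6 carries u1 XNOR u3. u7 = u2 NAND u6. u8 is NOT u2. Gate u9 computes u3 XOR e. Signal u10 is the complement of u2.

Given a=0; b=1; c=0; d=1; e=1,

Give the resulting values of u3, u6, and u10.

u1 = a AND c = 0 AND 0 = 0
u2 = c XOR e = 0 XOR 1 = 1
u3 = u2 XOR c = 1 XOR 0 = 1
u6 = u1 XNOR u3 = 0 XNOR 1 = 0
u10 = NOT u2 = NOT 1 = 0

u3 = 1  u6 = 0  u10 = 0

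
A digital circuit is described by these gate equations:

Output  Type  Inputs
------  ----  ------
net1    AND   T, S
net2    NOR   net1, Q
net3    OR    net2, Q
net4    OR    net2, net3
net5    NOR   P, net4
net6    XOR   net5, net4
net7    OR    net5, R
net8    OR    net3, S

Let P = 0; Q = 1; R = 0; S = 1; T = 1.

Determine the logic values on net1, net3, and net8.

net1 = T AND S = 1 AND 1 = 1
net2 = net1 NOR Q = 1 NOR 1 = 0
net3 = net2 OR Q = 0 OR 1 = 1
net8 = net3 OR S = 1 OR 1 = 1

net1 = 1  net3 = 1  net8 = 1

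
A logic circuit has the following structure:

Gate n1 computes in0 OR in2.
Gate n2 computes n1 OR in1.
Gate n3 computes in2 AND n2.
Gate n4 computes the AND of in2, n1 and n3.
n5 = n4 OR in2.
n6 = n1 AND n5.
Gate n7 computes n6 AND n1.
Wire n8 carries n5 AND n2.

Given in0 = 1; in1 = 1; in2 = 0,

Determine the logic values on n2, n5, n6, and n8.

n1 = in0 OR in2 = 1 OR 0 = 1
n2 = n1 OR in1 = 1 OR 1 = 1
n3 = in2 AND n2 = 0 AND 1 = 0
n4 = in2 AND n1 AND n3 = 0 AND 1 AND 0 = 0
n5 = n4 OR in2 = 0 OR 0 = 0
n6 = n1 AND n5 = 1 AND 0 = 0
n8 = n5 AND n2 = 0 AND 1 = 0

n2 = 1; n5 = 0; n6 = 0; n8 = 0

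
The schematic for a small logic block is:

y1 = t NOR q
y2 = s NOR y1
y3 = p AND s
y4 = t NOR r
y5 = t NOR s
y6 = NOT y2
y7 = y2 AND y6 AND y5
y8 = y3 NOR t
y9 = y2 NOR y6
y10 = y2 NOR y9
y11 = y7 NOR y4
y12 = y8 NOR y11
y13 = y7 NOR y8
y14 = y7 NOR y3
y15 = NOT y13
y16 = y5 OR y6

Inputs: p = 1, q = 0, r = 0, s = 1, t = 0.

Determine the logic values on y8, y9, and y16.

y1 = t NOR q = 0 NOR 0 = 1
y2 = s NOR y1 = 1 NOR 1 = 0
y3 = p AND s = 1 AND 1 = 1
y5 = t NOR s = 0 NOR 1 = 0
y6 = NOT y2 = NOT 0 = 1
y8 = y3 NOR t = 1 NOR 0 = 0
y9 = y2 NOR y6 = 0 NOR 1 = 0
y16 = y5 OR y6 = 0 OR 1 = 1

y8 = 0, y9 = 0, y16 = 1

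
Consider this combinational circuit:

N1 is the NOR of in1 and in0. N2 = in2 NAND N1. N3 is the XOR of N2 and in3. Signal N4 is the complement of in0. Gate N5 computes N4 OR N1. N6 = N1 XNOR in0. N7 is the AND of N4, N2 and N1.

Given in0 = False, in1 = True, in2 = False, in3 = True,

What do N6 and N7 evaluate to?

N1 = in1 NOR in0 = True NOR False = False
N2 = in2 NAND N1 = False NAND False = True
N4 = NOT in0 = NOT False = True
N6 = N1 XNOR in0 = False XNOR False = True
N7 = N4 AND N2 AND N1 = True AND True AND False = False

N6 = True  N7 = False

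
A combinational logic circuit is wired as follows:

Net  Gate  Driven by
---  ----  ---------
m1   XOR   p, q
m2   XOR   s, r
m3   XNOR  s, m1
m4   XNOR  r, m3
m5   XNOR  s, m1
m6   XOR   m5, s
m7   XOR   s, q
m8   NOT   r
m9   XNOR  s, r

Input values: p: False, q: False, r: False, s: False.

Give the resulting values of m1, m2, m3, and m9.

m1 = False, m2 = False, m3 = True, m9 = True

m1 = p XOR q = False XOR False = False
m2 = s XOR r = False XOR False = False
m3 = s XNOR m1 = False XNOR False = True
m9 = s XNOR r = False XNOR False = True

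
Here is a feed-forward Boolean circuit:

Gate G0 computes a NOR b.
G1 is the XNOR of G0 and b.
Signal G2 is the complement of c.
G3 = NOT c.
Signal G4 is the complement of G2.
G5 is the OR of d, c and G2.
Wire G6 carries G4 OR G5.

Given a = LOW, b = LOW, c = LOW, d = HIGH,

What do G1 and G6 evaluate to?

G1 = LOW; G6 = HIGH

G0 = a NOR b = LOW NOR LOW = HIGH
G1 = G0 XNOR b = HIGH XNOR LOW = LOW
G2 = NOT c = NOT LOW = HIGH
G4 = NOT G2 = NOT HIGH = LOW
G5 = d OR c OR G2 = HIGH OR LOW OR HIGH = HIGH
G6 = G4 OR G5 = LOW OR HIGH = HIGH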